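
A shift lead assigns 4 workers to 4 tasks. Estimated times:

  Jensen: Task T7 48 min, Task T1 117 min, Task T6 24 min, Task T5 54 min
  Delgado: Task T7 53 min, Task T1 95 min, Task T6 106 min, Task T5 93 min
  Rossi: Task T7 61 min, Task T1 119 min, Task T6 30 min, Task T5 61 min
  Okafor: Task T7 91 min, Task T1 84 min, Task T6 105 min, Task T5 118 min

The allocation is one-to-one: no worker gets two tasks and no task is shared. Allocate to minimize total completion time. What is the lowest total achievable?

Optimal: Jensen→Task T5 (54 min), Delgado→Task T7 (53 min), Rossi→Task T6 (30 min), Okafor→Task T1 (84 min) — total 54+53+30+84 = 221 min.
Row-greedy (each worker in turn takes its cheapest remaining task) gives 222 min, worse by 1.

Min total: 221 min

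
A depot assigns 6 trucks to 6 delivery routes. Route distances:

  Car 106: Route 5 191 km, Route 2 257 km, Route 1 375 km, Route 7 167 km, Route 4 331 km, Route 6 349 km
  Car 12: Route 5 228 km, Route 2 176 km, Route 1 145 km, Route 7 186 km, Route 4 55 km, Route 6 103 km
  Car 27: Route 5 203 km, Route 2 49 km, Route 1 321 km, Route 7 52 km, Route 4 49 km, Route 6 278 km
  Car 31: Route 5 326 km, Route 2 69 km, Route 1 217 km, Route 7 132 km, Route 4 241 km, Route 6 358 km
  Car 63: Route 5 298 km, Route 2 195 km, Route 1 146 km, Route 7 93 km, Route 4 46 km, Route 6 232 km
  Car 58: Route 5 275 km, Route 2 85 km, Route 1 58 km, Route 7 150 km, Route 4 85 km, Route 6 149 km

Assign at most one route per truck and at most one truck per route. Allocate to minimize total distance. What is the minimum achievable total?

Optimal: Car 106→Route 5 (191 km), Car 12→Route 6 (103 km), Car 27→Route 7 (52 km), Car 31→Route 2 (69 km), Car 63→Route 4 (46 km), Car 58→Route 1 (58 km) — total 191+103+52+69+46+58 = 519 km.
Row-greedy (each truck in turn takes its cheapest remaining route) gives 995 km, worse by 476.
Swapping Car 58↔Car 12 (Car 58→Route 6 149 km, Car 12→Route 1 145 km) adds 133.
Every other assignment is strictly worse.

Min total: 519 km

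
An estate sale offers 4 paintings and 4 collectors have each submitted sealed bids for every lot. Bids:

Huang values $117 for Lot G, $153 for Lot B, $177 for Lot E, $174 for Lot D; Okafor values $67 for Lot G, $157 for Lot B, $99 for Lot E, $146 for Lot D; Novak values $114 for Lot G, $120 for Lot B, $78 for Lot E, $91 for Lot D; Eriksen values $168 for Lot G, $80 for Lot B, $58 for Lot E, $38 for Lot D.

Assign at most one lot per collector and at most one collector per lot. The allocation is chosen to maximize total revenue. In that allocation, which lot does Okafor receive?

This is a one-to-one assignment (maximum-weight bipartite matching).
Optimal: Huang→Lot E ($177), Okafor→Lot D ($146), Novak→Lot B ($120), Eriksen→Lot G ($168) — total 177+146+120+168 = $611.
Next-best assignment: Huang→Lot E, Okafor→Lot B, Novak→Lot D, Eriksen→Lot G = $593.
Okafor's own top lot is Lot B ($157), but forcing Okafor→Lot B and reassigning the rest optimally gives only $593 — worse by 18.

Okafor receives Lot D.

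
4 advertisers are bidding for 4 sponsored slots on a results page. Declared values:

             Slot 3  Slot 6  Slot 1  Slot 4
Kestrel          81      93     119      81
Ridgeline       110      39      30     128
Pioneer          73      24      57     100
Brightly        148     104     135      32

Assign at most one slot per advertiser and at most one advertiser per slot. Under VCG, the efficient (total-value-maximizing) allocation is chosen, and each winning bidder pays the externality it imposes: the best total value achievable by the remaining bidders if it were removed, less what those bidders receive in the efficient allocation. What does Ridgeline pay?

Efficient allocation: Kestrel→Slot 6 ($93), Ridgeline→Slot 3 ($110), Pioneer→Slot 4 ($100), Brightly→Slot 1 ($135); total welfare W = $438.
Ridgeline receives Slot 3 at value $110, so the others get W − 110 = $328.
Without Ridgeline: best allocation of the remaining 3 bidders over all 4 slots is Kestrel→Slot 1 ($119), Pioneer→Slot 4 ($100), Brightly→Slot 3 ($148), total $367.
VCG payment = (others' best without Ridgeline) − (others' welfare with Ridgeline) = 367 − 328 = $39.

Ridgeline pays $39.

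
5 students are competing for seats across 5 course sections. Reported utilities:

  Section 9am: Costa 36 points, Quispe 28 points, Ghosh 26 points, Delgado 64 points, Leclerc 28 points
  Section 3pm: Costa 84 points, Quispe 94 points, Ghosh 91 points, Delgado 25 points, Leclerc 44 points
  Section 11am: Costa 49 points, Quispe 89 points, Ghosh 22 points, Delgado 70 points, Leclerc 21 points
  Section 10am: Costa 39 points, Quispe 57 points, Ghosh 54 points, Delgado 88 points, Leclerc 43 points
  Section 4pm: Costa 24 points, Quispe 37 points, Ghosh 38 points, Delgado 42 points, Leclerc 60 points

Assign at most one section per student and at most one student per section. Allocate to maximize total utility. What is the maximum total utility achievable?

Optimal: Costa→Section 9am (36 points), Quispe→Section 11am (89 points), Ghosh→Section 3pm (91 points), Delgado→Section 10am (88 points), Leclerc→Section 4pm (60 points) — total 36+89+91+88+60 = 364 points.
Row-greedy (each student in turn takes its best remaining section) gives 351 points, worse by 13.
No other one-to-one assignment exceeds 364 points.

Maximum total: 364 points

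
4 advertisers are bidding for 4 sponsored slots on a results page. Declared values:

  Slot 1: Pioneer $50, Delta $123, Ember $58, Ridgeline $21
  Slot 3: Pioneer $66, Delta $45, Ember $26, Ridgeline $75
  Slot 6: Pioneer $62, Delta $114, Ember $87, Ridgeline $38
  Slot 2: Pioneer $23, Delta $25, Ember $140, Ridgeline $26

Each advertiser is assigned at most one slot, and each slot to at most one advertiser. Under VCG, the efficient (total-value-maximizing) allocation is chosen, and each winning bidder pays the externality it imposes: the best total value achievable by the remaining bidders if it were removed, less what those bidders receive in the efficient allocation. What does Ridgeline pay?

Efficient allocation: Pioneer→Slot 6 ($62), Delta→Slot 1 ($123), Ember→Slot 2 ($140), Ridgeline→Slot 3 ($75); total welfare W = $400.
Ridgeline receives Slot 3 at value $75, so the others get W − 75 = $325.
Without Ridgeline: best allocation of the remaining 3 bidders over all 4 slots is Pioneer→Slot 3 ($66), Delta→Slot 1 ($123), Ember→Slot 2 ($140), total $329.
VCG payment = (others' best without Ridgeline) − (others' welfare with Ridgeline) = 329 − 325 = $4.

Ridgeline pays $4.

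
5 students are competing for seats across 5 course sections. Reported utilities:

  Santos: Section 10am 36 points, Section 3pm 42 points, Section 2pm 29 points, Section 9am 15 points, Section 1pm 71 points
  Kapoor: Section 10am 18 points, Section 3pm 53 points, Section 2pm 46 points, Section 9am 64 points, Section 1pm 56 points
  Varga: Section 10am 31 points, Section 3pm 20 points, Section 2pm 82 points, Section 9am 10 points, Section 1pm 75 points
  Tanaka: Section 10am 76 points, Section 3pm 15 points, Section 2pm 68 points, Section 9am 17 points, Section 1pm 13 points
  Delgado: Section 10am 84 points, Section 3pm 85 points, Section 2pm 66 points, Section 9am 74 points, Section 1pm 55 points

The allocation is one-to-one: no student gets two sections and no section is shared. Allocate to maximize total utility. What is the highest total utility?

Maximum total: 378 points

This is the linear assignment problem.
Optimal: Santos→Section 1pm (71 points), Kapoor→Section 9am (64 points), Varga→Section 2pm (82 points), Tanaka→Section 10am (76 points), Delgado→Section 3pm (85 points) — total 71+64+82+76+85 = 378 points.
Column-greedy (each section in turn goes to its best remaining student) gives 307 points, worse by 71.
Next-best assignment: Santos→Section 1pm, Kapoor→Section 3pm, Varga→Section 2pm, Tanaka→Section 10am, Delgado→Section 9am = 356 points.
No other one-to-one assignment exceeds 378 points.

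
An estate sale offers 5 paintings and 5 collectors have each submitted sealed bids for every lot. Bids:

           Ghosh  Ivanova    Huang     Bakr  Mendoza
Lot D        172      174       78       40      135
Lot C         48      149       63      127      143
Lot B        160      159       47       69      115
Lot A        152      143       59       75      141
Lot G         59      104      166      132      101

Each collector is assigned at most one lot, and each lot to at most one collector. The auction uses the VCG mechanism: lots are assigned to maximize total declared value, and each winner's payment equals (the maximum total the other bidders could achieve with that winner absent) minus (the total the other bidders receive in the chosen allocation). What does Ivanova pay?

Efficient allocation: Ghosh→Lot B ($160), Ivanova→Lot D ($174), Huang→Lot G ($166), Bakr→Lot C ($127), Mendoza→Lot A ($141); total welfare W = $768.
Ivanova receives Lot D at value $174, so the others get W − 174 = $594.
Without Ivanova: best allocation of the remaining 4 bidders over all 5 lots is Ghosh→Lot D ($172), Huang→Lot G ($166), Bakr→Lot C ($127), Mendoza→Lot A ($141), total $606.
VCG payment = (others' best without Ivanova) − (others' welfare with Ivanova) = 606 − 594 = $12.

Ivanova pays $12.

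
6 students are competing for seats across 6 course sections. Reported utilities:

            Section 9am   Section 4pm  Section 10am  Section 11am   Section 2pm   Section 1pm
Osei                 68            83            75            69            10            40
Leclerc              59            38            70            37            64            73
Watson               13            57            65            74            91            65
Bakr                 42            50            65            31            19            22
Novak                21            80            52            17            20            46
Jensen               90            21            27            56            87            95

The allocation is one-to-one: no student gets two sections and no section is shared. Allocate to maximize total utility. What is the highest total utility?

Optimal: Osei→Section 11am (69 points), Leclerc→Section 1pm (73 points), Watson→Section 2pm (91 points), Bakr→Section 10am (65 points), Novak→Section 4pm (80 points), Jensen→Section 9am (90 points) — total 69+73+91+65+80+90 = 468 points.
Max-entry greedy (repeatedly take the single best remaining cell) gives 398 points, worse by 70.
Every other assignment is strictly worse.

Max total: 468 points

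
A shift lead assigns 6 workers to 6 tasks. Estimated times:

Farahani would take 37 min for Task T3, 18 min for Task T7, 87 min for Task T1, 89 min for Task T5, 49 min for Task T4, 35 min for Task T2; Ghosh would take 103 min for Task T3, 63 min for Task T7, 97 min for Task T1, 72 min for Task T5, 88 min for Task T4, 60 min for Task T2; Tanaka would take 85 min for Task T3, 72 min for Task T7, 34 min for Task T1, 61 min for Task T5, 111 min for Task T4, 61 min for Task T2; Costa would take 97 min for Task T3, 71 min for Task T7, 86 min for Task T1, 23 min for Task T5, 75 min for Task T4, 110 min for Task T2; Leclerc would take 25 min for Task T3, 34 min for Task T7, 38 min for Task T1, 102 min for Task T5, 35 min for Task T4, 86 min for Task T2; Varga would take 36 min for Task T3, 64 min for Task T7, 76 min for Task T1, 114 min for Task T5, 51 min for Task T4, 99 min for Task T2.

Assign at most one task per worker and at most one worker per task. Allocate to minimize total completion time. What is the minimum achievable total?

Min total: 206 min

Optimal: Farahani→Task T7 (18 min), Ghosh→Task T2 (60 min), Tanaka→Task T1 (34 min), Costa→Task T5 (23 min), Leclerc→Task T4 (35 min), Varga→Task T3 (36 min) — total 18+60+34+23+35+36 = 206 min.
Swapping Ghosh↔Costa (Ghosh→Task T5 72 min, Costa→Task T2 110 min) adds 99.
Every other assignment is strictly worse.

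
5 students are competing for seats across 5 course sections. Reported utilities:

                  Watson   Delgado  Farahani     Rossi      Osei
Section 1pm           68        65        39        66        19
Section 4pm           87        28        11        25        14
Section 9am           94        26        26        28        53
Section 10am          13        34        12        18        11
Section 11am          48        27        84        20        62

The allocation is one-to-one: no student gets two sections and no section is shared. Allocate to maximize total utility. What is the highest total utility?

Maximum total: 324 points

Optimal: Watson→Section 4pm (87 points), Delgado→Section 10am (34 points), Farahani→Section 11am (84 points), Rossi→Section 1pm (66 points), Osei→Section 9am (53 points) — total 87+34+84+66+53 = 324 points.
Row-greedy (each student in turn takes its best remaining section) gives 279 points, worse by 45.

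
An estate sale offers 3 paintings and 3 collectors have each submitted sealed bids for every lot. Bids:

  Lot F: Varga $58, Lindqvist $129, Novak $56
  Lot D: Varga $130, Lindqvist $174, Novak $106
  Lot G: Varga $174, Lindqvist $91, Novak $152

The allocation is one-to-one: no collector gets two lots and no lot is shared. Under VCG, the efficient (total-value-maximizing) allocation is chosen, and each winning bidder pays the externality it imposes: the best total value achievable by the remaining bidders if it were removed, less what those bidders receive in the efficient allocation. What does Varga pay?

Efficient allocation: Varga→Lot D ($130), Lindqvist→Lot F ($129), Novak→Lot G ($152); total welfare W = $411.
Varga receives Lot D at value $130, so the others get W − 130 = $281.
Without Varga: best allocation of the remaining 2 bidders over all 3 lots is Lindqvist→Lot D ($174), Novak→Lot G ($152), total $326.
VCG payment = (others' best without Varga) − (others' welfare with Varga) = 326 − 281 = $45.

Varga pays $45.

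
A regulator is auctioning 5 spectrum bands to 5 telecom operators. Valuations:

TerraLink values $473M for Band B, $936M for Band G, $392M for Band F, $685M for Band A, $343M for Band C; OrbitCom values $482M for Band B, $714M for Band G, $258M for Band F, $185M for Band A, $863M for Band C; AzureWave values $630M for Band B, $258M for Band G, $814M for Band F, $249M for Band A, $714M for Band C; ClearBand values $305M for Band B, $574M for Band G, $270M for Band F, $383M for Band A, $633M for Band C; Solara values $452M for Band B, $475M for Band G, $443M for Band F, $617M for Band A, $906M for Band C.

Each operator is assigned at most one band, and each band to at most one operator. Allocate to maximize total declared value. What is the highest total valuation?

Max total: $3535M

Optimal: TerraLink→Band G ($936M), OrbitCom→Band C ($863M), AzureWave→Band F ($814M), ClearBand→Band B ($305M), Solara→Band A ($617M) — total 936+863+814+305+617 = $3535M.
Max-entry greedy (repeatedly take the single best remaining cell) gives $3521M, worse by 14.
Next-best assignment: TerraLink→Band G, OrbitCom→Band B, AzureWave→Band F, ClearBand→Band A, Solara→Band C = $3521M.
No other one-to-one assignment exceeds $3535M.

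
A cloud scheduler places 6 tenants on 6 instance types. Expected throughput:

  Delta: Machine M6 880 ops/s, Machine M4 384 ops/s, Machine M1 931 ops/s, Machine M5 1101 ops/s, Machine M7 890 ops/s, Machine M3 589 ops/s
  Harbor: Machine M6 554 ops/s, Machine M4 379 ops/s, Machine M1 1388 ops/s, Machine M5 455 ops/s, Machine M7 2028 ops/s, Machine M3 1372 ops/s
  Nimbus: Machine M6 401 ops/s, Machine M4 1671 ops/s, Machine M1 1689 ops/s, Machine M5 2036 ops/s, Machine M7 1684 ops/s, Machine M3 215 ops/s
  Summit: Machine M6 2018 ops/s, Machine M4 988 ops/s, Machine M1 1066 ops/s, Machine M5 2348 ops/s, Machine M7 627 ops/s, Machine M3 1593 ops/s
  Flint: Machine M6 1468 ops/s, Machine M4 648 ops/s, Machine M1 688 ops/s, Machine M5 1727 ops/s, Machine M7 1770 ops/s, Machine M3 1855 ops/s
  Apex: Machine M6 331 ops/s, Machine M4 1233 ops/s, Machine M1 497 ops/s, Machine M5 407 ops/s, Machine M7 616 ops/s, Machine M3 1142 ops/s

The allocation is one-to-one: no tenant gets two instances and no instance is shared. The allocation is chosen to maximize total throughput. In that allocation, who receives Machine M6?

This is the linear assignment problem.
Optimal: Delta→Machine M1 (931 ops/s), Harbor→Machine M7 (2028 ops/s), Nimbus→Machine M5 (2036 ops/s), Summit→Machine M6 (2018 ops/s), Flint→Machine M3 (1855 ops/s), Apex→Machine M4 (1233 ops/s) — total 931+2028+2036+2018+1855+1233 = 10101 ops/s.
Column-greedy (each instance in turn goes to its best remaining tenant) gives 8836 ops/s, worse by 1265.
Swapping Nimbus↔Delta (Nimbus→Machine M1 1689 ops/s, Delta→Machine M5 1101 ops/s) loses 177.
No other one-to-one assignment exceeds 10101 ops/s.
Summit's own top instance is Machine M5 (2348 ops/s), but forcing Summit→Machine M5 and reassigning the rest optimally gives only 10033 ops/s — worse by 68.

Summit receives Machine M6.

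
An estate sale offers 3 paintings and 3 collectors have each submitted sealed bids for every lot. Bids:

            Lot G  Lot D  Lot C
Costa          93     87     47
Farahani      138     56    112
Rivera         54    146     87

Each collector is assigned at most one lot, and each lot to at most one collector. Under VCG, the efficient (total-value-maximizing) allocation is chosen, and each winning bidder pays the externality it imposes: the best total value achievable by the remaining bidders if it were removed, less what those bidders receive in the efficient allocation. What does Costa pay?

Efficient allocation: Costa→Lot G ($93), Farahani→Lot C ($112), Rivera→Lot D ($146); total welfare W = $351.
Costa receives Lot G at value $93, so the others get W − 93 = $258.
Without Costa: best allocation of the remaining 2 bidders over all 3 lots is Farahani→Lot G ($138), Rivera→Lot D ($146), total $284.
VCG payment = (others' best without Costa) − (others' welfare with Costa) = 284 − 258 = $26.

Costa pays $26.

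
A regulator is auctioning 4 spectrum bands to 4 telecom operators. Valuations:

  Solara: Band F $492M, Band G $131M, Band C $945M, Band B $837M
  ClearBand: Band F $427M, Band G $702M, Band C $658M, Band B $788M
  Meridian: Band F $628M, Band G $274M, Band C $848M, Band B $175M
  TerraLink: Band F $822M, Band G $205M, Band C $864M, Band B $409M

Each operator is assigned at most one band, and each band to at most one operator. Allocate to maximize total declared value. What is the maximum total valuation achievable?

Maximum total: $3209M

This is the linear assignment problem.
Optimal: Solara→Band B ($837M), ClearBand→Band G ($702M), Meridian→Band C ($848M), TerraLink→Band F ($822M) — total 837+702+848+822 = $3209M.
Column-greedy (each band in turn goes to its best remaining operator) gives $2644M, worse by 565.
Next-best assignment: Solara→Band B, ClearBand→Band G, Meridian→Band F, TerraLink→Band C = $3031M.
Checked against all permutations: $3209M is optimal.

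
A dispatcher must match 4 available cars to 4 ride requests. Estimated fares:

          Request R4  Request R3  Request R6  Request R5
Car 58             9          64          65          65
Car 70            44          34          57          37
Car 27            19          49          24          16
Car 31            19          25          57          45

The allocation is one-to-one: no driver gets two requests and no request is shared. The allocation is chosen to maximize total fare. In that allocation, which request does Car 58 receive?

Car 58 receives Request R5.

Optimal: Car 58→Request R5 ($65), Car 70→Request R4 ($44), Car 27→Request R3 ($49), Car 31→Request R6 ($57) — total 65+44+49+57 = $215.
Row-greedy (each driver in turn takes its best remaining request) gives $203, worse by 12.
No other one-to-one assignment exceeds $215.
Car 58's own top request is Request R6 ($65), but forcing Car 58→Request R6 and reassigning the rest optimally gives only $203 — worse by 12.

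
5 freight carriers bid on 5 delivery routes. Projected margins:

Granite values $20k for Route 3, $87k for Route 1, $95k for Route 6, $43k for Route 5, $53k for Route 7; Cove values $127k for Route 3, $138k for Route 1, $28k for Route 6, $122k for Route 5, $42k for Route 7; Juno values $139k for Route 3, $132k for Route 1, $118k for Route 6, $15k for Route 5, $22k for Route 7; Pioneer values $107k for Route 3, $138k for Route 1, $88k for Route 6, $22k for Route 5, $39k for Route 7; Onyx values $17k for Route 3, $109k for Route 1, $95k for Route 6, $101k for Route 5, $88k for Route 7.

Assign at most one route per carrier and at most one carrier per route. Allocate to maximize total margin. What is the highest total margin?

Max total: $582k

Optimal: Granite→Route 6 ($95k), Cove→Route 5 ($122k), Juno→Route 3 ($139k), Pioneer→Route 1 ($138k), Onyx→Route 7 ($88k) — total 95+122+139+138+88 = $582k.
Max-entry greedy (repeatedly take the single best remaining cell) gives $512k, worse by 70.
No other one-to-one assignment exceeds $582k.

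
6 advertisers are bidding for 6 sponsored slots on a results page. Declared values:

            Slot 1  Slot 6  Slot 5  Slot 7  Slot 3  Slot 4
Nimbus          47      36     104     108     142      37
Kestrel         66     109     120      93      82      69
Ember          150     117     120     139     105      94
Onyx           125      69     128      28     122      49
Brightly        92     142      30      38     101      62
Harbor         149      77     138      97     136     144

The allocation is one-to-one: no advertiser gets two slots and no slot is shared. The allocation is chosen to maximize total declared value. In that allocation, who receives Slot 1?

Onyx receives Slot 1.

Optimal: Nimbus→Slot 3 ($142), Kestrel→Slot 5 ($120), Ember→Slot 7 ($139), Onyx→Slot 1 ($125), Brightly→Slot 6 ($142), Harbor→Slot 4 ($144) — total 142+120+139+125+142+144 = $812.
Column-greedy (each slot in turn goes to its best remaining advertiser) gives $729, worse by 83.
Next-best assignment: Nimbus→Slot 3, Kestrel→Slot 7, Ember→Slot 1, Onyx→Slot 5, Brightly→Slot 6, Harbor→Slot 4 = $799.
Every other assignment is strictly worse.
Onyx's own top slot is Slot 5 ($128), but forcing Onyx→Slot 5 and reassigning the rest optimally gives only $799 — worse by 13.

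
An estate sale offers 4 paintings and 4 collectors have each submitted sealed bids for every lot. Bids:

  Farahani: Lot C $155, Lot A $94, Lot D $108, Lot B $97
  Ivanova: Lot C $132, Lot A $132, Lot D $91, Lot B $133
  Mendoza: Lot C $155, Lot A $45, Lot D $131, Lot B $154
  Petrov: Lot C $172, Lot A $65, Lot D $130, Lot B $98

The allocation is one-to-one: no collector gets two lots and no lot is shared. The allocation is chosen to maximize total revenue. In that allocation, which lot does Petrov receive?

Optimal: Farahani→Lot C ($155), Ivanova→Lot A ($132), Mendoza→Lot B ($154), Petrov→Lot D ($130) — total 155+132+154+130 = $571.
Max-entry greedy (repeatedly take the single best remaining cell) gives $566, worse by 5.
Next-best assignment: Farahani→Lot D, Ivanova→Lot A, Mendoza→Lot B, Petrov→Lot C = $566.
Every other assignment is strictly worse.
Petrov's own top lot is Lot C ($172), but forcing Petrov→Lot C and reassigning the rest optimally gives only $566 — worse by 5.

Petrov receives Lot D.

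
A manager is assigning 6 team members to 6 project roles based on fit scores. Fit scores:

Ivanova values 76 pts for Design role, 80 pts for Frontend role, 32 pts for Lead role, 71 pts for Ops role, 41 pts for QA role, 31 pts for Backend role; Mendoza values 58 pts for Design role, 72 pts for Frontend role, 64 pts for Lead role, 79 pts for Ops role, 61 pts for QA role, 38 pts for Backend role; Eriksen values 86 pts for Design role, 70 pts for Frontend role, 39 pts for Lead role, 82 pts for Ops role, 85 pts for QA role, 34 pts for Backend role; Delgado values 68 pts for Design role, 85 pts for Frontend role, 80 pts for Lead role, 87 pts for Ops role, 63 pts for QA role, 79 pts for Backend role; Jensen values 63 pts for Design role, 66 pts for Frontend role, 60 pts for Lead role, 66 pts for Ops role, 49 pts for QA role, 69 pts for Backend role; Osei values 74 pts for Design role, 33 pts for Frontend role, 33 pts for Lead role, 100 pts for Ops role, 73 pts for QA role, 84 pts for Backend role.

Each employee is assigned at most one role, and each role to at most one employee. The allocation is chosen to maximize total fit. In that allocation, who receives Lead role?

Delgado receives Lead role.

This is a one-to-one assignment (maximum-weight bipartite matching).
Optimal: Ivanova→Design role (76 pts), Mendoza→Frontend role (72 pts), Eriksen→QA role (85 pts), Delgado→Lead role (80 pts), Jensen→Backend role (69 pts), Osei→Ops role (100 pts) — total 76+72+85+80+69+100 = 482 pts.
Column-greedy (each role in turn goes to its best remaining employee) gives 415 pts, worse by 67.
Checked against all permutations: 482 pts is optimal.
Delgado's own top role is Ops role (87 pts), but forcing Delgado→Ops role and reassigning the rest optimally gives only 464 pts — worse by 18.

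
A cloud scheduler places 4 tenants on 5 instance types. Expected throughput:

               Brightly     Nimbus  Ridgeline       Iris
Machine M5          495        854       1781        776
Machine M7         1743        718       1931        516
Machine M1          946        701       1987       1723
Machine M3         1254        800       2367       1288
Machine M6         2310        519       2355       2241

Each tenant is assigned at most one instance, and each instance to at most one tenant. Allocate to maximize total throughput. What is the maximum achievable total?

Treat this as an assignment problem: match each tenant to one instance.
Optimal: Brightly→Machine M6 (2310 ops/s), Nimbus→Machine M5 (854 ops/s), Ridgeline→Machine M3 (2367 ops/s), Iris→Machine M1 (1723 ops/s) — total 2310+854+2367+1723 = 7254 ops/s.
Column-greedy (each instance in turn goes to its best remaining tenant) gives 6047 ops/s, worse by 1207.

Max total: 7254 ops/s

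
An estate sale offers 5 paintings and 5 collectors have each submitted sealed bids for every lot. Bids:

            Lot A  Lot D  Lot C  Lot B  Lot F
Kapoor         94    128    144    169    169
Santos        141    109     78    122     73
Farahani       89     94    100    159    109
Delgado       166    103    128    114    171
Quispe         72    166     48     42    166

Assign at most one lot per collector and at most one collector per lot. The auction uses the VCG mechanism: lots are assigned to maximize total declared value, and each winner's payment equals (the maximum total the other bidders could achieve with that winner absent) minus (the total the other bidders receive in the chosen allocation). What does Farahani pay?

Efficient allocation: Kapoor→Lot C ($144), Santos→Lot A ($141), Farahani→Lot B ($159), Delgado→Lot F ($171), Quispe→Lot D ($166); total welfare W = $781.
Farahani receives Lot B at value $159, so the others get W − 159 = $622.
Without Farahani: best allocation of the remaining 4 bidders over all 5 lots is Kapoor→Lot B ($169), Santos→Lot A ($141), Delgado→Lot F ($171), Quispe→Lot D ($166), total $647.
VCG payment = (others' best without Farahani) − (others' welfare with Farahani) = 647 − 622 = $25.

Farahani pays $25.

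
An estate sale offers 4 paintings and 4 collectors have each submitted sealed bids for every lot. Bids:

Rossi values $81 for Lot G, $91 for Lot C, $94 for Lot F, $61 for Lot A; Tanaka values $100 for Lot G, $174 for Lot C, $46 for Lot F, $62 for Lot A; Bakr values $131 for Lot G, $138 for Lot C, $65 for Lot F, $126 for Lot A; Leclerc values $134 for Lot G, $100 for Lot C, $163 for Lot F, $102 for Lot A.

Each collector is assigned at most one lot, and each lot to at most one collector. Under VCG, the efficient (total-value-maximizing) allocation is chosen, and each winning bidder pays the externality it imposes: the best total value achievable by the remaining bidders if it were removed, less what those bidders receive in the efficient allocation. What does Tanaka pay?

Efficient allocation: Rossi→Lot G ($81), Tanaka→Lot C ($174), Bakr→Lot A ($126), Leclerc→Lot F ($163); total welfare W = $544.
Tanaka receives Lot C at value $174, so the others get W − 174 = $370.
Without Tanaka: best allocation of the remaining 3 bidders over all 4 lots is Rossi→Lot C ($91), Bakr→Lot G ($131), Leclerc→Lot F ($163), total $385.
VCG payment = (others' best without Tanaka) − (others' welfare with Tanaka) = 385 − 370 = $15.

Tanaka pays $15.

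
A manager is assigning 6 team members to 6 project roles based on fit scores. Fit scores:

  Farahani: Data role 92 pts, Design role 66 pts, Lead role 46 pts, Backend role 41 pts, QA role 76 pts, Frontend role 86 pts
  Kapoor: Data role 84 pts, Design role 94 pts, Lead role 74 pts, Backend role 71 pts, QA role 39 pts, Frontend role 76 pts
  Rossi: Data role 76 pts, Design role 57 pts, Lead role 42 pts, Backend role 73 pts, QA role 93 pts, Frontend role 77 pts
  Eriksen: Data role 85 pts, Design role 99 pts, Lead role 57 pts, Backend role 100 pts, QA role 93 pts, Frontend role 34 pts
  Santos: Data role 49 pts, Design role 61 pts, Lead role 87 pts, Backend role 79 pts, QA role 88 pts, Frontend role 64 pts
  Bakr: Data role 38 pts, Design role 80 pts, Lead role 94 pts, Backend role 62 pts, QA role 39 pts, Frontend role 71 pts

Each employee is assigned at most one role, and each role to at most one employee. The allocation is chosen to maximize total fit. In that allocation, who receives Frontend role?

Rossi receives Frontend role.

This is the linear assignment problem.
Optimal: Farahani→Data role (92 pts), Kapoor→Design role (94 pts), Rossi→Frontend role (77 pts), Eriksen→Backend role (100 pts), Santos→QA role (88 pts), Bakr→Lead role (94 pts) — total 92+94+77+100+88+94 = 545 pts.
Row-greedy (each employee in turn takes its best remaining role) gives 537 pts, worse by 8.
Rossi's own top role is QA role (93 pts), but forcing Rossi→QA role and reassigning the rest optimally gives only 537 pts — worse by 8.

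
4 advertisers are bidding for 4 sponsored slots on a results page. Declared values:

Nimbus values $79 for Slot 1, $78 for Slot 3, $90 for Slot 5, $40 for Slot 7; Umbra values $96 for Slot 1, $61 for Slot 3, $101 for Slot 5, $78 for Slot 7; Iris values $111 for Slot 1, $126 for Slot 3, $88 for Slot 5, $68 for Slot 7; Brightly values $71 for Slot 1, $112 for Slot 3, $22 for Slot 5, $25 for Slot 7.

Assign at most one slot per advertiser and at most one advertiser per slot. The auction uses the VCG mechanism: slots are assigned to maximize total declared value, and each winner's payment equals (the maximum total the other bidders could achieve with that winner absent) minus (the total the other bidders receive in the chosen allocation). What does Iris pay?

Iris pays $18.

Efficient allocation: Nimbus→Slot 5 ($90), Umbra→Slot 7 ($78), Iris→Slot 1 ($111), Brightly→Slot 3 ($112); total welfare W = $391.
Iris receives Slot 1 at value $111, so the others get W − 111 = $280.
Without Iris: best allocation of the remaining 3 bidders over all 4 slots is Nimbus→Slot 5 ($90), Umbra→Slot 1 ($96), Brightly→Slot 3 ($112), total $298.
VCG payment = (others' best without Iris) − (others' welfare with Iris) = 298 − 280 = $18.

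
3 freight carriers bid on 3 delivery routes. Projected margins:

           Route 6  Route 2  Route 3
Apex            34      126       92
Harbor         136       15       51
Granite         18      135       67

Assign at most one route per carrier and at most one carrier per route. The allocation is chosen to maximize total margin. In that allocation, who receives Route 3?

Apex receives Route 3.

Optimal: Apex→Route 3 ($92k), Harbor→Route 6 ($136k), Granite→Route 2 ($135k) — total 92+136+135 = $363k.
Row-greedy (each carrier in turn takes its best remaining route) gives $329k, worse by 34.
Swapping Apex↔Granite (Apex→Route 2 $126k, Granite→Route 3 $67k) loses 34.
No other one-to-one assignment exceeds $363k.
Apex's own top route is Route 2 ($126k), but forcing Apex→Route 2 and reassigning the rest optimally gives only $329k — worse by 34.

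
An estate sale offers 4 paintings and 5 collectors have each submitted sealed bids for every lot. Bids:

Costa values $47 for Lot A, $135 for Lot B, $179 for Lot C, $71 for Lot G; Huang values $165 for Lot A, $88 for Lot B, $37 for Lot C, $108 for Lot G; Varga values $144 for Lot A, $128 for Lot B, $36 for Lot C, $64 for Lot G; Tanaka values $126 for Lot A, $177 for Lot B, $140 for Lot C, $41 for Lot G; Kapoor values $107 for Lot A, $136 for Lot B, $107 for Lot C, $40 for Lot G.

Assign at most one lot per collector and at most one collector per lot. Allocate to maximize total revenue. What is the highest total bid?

Maximum total: $608

Optimal: Varga→Lot A ($144), Tanaka→Lot B ($177), Costa→Lot C ($179), Huang→Lot G ($108) — total 144+177+179+108 = $608.
Column-greedy (each lot in turn goes to its best remaining collector) gives $585, worse by 23.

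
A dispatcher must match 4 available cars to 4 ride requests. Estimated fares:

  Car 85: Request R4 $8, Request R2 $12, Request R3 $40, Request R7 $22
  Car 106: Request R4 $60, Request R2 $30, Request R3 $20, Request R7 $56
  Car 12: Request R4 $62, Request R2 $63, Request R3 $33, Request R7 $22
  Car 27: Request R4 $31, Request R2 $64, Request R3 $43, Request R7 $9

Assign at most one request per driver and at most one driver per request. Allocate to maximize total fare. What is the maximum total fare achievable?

Max total: $222

Optimal: Car 85→Request R3 ($40), Car 106→Request R7 ($56), Car 12→Request R4 ($62), Car 27→Request R2 ($64) — total 40+56+62+64 = $222.
Row-greedy (each driver in turn takes its best remaining request) gives $172, worse by 50.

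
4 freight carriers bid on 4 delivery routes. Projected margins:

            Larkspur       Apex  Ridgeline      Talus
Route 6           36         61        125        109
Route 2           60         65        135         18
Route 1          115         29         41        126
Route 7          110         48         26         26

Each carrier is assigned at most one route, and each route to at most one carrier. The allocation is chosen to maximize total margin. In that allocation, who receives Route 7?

Larkspur receives Route 7.

Optimal: Larkspur→Route 7 ($110k), Apex→Route 6 ($61k), Ridgeline→Route 2 ($135k), Talus→Route 1 ($126k) — total 110+61+135+126 = $432k.
Column-greedy (each route in turn goes to its best remaining carrier) gives $426k, worse by 6.
Larkspur's own top route is Route 1 ($115k), but forcing Larkspur→Route 1 and reassigning the rest optimally gives only $407k — worse by 25.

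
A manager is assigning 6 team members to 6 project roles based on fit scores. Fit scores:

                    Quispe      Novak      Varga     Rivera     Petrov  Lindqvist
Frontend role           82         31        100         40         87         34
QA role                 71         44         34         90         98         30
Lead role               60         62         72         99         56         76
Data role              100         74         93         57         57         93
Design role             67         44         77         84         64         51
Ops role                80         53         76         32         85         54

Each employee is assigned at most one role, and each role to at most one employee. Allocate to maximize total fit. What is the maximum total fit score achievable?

Maximum total: 517 pts

This is the linear assignment problem.
Optimal: Quispe→Ops role (80 pts), Novak→Lead role (62 pts), Varga→Frontend role (100 pts), Rivera→Design role (84 pts), Petrov→QA role (98 pts), Lindqvist→Data role (93 pts) — total 80+62+100+84+98+93 = 517 pts.
Row-greedy (each employee in turn takes its best remaining role) gives 488 pts, worse by 29.
No other one-to-one assignment exceeds 517 pts.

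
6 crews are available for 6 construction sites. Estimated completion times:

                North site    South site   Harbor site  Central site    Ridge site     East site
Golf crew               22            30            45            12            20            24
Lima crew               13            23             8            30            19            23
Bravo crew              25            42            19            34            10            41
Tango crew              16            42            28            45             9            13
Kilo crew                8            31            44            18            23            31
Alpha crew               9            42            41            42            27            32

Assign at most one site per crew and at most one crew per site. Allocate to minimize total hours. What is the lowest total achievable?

Minimum total: 83 hours

Optimal: Golf crew→Central site (12 hours), Lima crew→Harbor site (8 hours), Bravo crew→Ridge site (10 hours), Tango crew→East site (13 hours), Kilo crew→South site (31 hours), Alpha crew→North site (9 hours) — total 12+8+10+13+31+9 = 83 hours.
Min-entry greedy (repeatedly take the single cheapest remaining cell) gives 111 hours, worse by 28.
Swapping Tango crew↔Bravo crew (Tango crew→Ridge site 9 hours, Bravo crew→East site 41 hours) adds 27.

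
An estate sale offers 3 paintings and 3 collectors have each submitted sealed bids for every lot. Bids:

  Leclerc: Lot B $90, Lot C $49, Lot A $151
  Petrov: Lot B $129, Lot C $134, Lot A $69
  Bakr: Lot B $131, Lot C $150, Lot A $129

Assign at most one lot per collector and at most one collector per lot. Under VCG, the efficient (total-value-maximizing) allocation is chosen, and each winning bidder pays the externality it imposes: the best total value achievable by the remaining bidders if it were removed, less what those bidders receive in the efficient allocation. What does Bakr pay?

Bakr pays $5.

Efficient allocation: Leclerc→Lot A ($151), Petrov→Lot B ($129), Bakr→Lot C ($150); total welfare W = $430.
Bakr receives Lot C at value $150, so the others get W − 150 = $280.
Without Bakr: best allocation of the remaining 2 bidders over all 3 lots is Leclerc→Lot A ($151), Petrov→Lot C ($134), total $285.
VCG payment = (others' best without Bakr) − (others' welfare with Bakr) = 285 − 280 = $5.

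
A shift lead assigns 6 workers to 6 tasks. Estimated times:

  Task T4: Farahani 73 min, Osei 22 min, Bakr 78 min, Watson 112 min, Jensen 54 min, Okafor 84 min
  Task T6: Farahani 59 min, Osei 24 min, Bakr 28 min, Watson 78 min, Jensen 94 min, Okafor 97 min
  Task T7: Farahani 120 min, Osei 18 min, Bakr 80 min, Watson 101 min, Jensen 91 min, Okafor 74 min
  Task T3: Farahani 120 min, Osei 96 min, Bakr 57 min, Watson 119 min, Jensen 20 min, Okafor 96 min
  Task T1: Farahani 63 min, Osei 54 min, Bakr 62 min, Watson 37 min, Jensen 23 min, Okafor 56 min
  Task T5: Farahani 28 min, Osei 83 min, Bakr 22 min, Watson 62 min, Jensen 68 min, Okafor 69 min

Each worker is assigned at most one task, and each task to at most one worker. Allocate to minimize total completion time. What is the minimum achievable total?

Min total: 209 min

Optimal: Farahani→Task T5 (28 min), Osei→Task T4 (22 min), Bakr→Task T6 (28 min), Watson→Task T1 (37 min), Jensen→Task T3 (20 min), Okafor→Task T7 (74 min) — total 28+22+28+37+20+74 = 209 min.
Row-greedy (each worker in turn takes its cheapest remaining task) gives 215 min, worse by 6.
No other one-to-one assignment undercuts 209 min.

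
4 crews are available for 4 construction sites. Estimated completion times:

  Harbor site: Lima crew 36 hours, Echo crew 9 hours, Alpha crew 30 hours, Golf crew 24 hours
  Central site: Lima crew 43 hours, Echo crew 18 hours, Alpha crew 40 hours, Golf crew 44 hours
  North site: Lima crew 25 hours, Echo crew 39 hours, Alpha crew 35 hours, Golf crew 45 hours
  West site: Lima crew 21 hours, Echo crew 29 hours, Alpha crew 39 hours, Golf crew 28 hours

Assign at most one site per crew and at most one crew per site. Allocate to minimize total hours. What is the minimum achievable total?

Optimal: Lima crew→West site (21 hours), Echo crew→Central site (18 hours), Alpha crew→North site (35 hours), Golf crew→Harbor site (24 hours) — total 21+18+35+24 = 98 hours.
Row-greedy (each crew in turn takes its cheapest remaining site) gives 109 hours, worse by 11.

Minimum total: 98 hours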